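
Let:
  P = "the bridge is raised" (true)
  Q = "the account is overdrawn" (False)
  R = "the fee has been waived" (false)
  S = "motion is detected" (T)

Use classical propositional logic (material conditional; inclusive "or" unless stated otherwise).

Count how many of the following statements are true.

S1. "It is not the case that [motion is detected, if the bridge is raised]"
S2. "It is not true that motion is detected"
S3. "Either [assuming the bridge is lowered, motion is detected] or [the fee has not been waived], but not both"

S1: Parsed as not (P -> S)

P -> S = True -> True = True
not (P -> S) = not True = False
So S1 is false.

S2: Parsed as not S

not S = not True = False
Thus S2 is false.

S3: This is (not P -> S) xor not R.

not P = not True = False
not P -> S = False -> True = True
not R = not False = True
(not P -> S) xor not R = True xor True = False
Hence S3 is false.

0 of the 3 statements are true (none).

0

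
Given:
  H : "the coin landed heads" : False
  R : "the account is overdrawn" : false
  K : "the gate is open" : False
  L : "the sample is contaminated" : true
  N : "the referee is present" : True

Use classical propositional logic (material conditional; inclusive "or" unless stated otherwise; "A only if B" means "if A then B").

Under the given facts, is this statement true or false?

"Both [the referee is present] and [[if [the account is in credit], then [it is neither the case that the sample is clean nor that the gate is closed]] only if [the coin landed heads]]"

Parsed as N & ((~R -> (~L nor ~K)) -> H)

~R = ~F = T
~L = ~T = F
~K = ~F = T
~L nor ~K = F nor T = F
~R -> (~L nor ~K) = T -> F = F
(~R -> (~L nor ~K)) -> H = F -> F = T
N & ((~R -> (~L nor ~K)) -> H) = T & T = T

true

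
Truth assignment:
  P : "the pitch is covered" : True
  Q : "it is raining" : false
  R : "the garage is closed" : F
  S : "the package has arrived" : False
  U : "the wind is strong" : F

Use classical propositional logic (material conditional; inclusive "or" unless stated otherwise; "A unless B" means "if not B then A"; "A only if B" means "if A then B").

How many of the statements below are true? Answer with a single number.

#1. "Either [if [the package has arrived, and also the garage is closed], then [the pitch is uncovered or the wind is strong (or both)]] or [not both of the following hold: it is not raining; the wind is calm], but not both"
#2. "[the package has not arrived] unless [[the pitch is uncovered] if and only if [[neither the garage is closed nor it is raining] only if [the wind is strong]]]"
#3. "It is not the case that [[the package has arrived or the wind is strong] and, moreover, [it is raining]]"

#1: Formalization: ((S & R) -> (~P | U)) xor (~Q nand ~U)

S & R = F & F = F
~P = ~T = F
~P | U = F | F = F
(S & R) -> (~P | U) = F -> F = T
~Q = ~F = T
~U = ~F = T
~Q nand ~U = T nand T = F
((S & R) -> (~P | U)) xor (~Q nand ~U) = T xor F = T
Thus #1 is true.

#2: This is ~S | (~P <-> ((R nor Q) -> U)).

~S = ~F = T
~P = ~T = F
R nor Q = F nor F = T
(R nor Q) -> U = T -> F = F
~P <-> ((R nor Q) -> U) = F <-> F = T
~S | (~P <-> ((R nor Q) -> U)) = T | T = T
Thus #2 is true.

#3: This is ~((S | U) & Q).

S | U = F | F = F
(S | U) & Q = F & F = F
~((S | U) & Q) = ~F = T
Thus #3 is true.

3 of the 3 statements are true (#1, #2, #3).

3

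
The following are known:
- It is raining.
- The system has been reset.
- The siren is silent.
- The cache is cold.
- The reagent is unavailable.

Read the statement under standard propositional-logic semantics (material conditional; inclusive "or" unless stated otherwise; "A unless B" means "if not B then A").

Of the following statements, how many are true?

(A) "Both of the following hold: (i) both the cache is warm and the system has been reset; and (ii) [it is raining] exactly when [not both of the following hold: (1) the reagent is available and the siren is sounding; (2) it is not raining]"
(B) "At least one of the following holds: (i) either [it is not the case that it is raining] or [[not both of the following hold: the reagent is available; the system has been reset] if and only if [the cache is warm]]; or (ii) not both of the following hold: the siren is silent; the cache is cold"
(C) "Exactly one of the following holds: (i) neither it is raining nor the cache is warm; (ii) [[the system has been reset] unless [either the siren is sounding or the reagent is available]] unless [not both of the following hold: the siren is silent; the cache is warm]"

Let D = "the cache is warm" (F), K = "the system has been reset" (T), V = "it is raining" (T), P = "the reagent is available" (F), U = "the siren is sounding" (F).

(A): In symbols: (D & K) & (V <-> ((P & U) nand ~V))

D & K = F & T = F
P & U = F & F = F
~V = ~T = F
(P & U) nand ~V = F nand F = T
V <-> ((P & U) nand ~V) = T <-> T = T
(D & K) & (V <-> ((P & U) nand ~V)) = F & T = F
Hence (A) is false.

(B): Formalization: (~V | ((P nand K) <-> D)) | (~U nand ~D)

~V = ~T = F
P nand K = F nand T = T
(P nand K) <-> D = T <-> F = F
~V | ((P nand K) <-> D) = F | F = F
~U = ~F = T
~D = ~F = T
~U nand ~D = T nand T = F
(~V | ((P nand K) <-> D)) | (~U nand ~D) = F | F = F
Hence (B) is false.

(C): This is (V nor D) xor ((K | (U | P)) | (~U nand D)).

V nor D = T nor F = F
U | P = F | F = F
K | (U | P) = T | F = T
~U = ~F = T
~U nand D = T nand F = T
(K | (U | P)) | (~U nand D) = T | T = T
(V nor D) xor ((K | (U | P)) | (~U nand D)) = F xor T = T
So (C) is true.

True statements: 1 ((C)).

1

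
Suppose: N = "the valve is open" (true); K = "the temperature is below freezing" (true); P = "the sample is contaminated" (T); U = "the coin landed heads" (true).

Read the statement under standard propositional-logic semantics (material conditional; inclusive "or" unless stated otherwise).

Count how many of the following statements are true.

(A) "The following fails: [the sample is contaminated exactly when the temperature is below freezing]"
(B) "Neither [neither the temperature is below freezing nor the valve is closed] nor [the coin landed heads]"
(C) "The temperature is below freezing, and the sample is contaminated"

(A): Formalization: ¬(P ↔ K)

P ↔ K = T ↔ T = T
¬(P ↔ K) = ¬T = F
Thus (A) is false.

(B): In symbols: (K ↓ ¬N) ↓ U

¬N = ¬T = F
K ↓ ¬N = T ↓ F = F
(K ↓ ¬N) ↓ U = F ↓ T = F
Hence (B) is false.

(C): In symbols: K ∧ P

K ∧ P = T ∧ T = T
So (C) is true.

Count: 1.

1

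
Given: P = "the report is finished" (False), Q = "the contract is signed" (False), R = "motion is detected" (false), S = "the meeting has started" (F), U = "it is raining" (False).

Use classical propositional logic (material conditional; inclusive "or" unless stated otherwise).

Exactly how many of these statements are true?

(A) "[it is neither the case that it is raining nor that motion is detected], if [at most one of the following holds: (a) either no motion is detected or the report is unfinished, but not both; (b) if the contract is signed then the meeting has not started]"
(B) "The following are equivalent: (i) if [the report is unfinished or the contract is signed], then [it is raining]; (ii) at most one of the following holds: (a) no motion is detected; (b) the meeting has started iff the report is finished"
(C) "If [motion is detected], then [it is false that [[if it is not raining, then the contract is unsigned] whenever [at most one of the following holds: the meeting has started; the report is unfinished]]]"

(A): Parsed as ((¬R ⊕ ¬P) ↑ (Q → ¬S)) → (U ↓ R)

¬R = ¬F = T
¬P = ¬F = T
¬R ⊕ ¬P = T ⊕ T = F
¬S = ¬F = T
Q → ¬S = F → T = T
(¬R ⊕ ¬P) ↑ (Q → ¬S) = F ↑ T = T
U ↓ R = F ↓ F = T
((¬R ⊕ ¬P) ↑ (Q → ¬S)) → (U ↓ R) = T → T = T
So (A) is true.

(B): This is ((¬P ∨ Q) → U) ↔ (¬R ↑ (S ↔ P)).

¬P = ¬F = T
¬P ∨ Q = T ∨ F = T
(¬P ∨ Q) → U = T → F = F
¬R = ¬F = T
S ↔ P = F ↔ F = T
¬R ↑ (S ↔ P) = T ↑ T = F
((¬P ∨ Q) → U) ↔ (¬R ↑ (S ↔ P)) = F ↔ F = T
So (B) is true.

(C): This is R → ¬((S ↑ ¬P) → (¬U → ¬Q)).

¬P = ¬F = T
S ↑ ¬P = F ↑ T = T
¬U = ¬F = T
¬Q = ¬F = T
¬U → ¬Q = T → T = T
(S ↑ ¬P) → (¬U → ¬Q) = T → T = T
¬((S ↑ ¬P) → (¬U → ¬Q)) = ¬T = F
R → ¬((S ↑ ¬P) → (¬U → ¬Q)) = F → F = T
Thus (C) is true.

Count: 3.

3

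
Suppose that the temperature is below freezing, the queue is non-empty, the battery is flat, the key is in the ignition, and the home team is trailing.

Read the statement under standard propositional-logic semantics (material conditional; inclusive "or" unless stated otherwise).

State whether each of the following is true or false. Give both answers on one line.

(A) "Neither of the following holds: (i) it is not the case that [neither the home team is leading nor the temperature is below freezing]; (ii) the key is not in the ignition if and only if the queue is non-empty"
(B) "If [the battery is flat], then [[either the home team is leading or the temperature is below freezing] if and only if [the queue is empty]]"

(A) False; (B) False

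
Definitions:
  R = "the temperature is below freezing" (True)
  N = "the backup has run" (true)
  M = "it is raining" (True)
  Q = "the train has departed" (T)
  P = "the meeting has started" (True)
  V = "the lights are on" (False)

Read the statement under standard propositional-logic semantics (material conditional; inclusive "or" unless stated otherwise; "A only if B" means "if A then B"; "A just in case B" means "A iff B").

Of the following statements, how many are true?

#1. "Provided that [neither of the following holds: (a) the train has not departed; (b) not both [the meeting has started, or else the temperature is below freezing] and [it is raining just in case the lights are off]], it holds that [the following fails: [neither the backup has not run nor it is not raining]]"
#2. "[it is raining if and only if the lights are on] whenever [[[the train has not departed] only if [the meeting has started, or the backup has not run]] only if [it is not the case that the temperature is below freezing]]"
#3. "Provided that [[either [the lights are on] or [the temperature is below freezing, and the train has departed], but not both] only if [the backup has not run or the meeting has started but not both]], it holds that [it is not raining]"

1

#1: In symbols: (¬Q ↓ ((P ∨ R) ↑ (M ↔ ¬V))) → ¬(¬N ↓ ¬M)

¬Q = ¬T = F
P ∨ R = T ∨ T = T
¬V = ¬F = T
M ↔ ¬V = T ↔ T = T
(P ∨ R) ↑ (M ↔ ¬V) = T ↑ T = F
¬Q ↓ ((P ∨ R) ↑ (M ↔ ¬V)) = F ↓ F = T
¬N = ¬T = F
¬M = ¬T = F
¬N ↓ ¬M = F ↓ F = T
¬(¬N ↓ ¬M) = ¬T = F
(¬Q ↓ ((P ∨ R) ↑ (M ↔ ¬V))) → ¬(¬N ↓ ¬M) = T → F = F
Hence #1 is false.

#2: Formalization: ((¬Q → (P ∨ ¬N)) → ¬R) → (M ↔ V)

¬Q = ¬T = F
¬N = ¬T = F
P ∨ ¬N = T ∨ F = T
¬Q → (P ∨ ¬N) = F → T = T
¬R = ¬T = F
(¬Q → (P ∨ ¬N)) → ¬R = T → F = F
M ↔ V = T ↔ F = F
((¬Q → (P ∨ ¬N)) → ¬R) → (M ↔ V) = F → F = T
Thus #2 is true.

#3: In symbols: ((V ⊕ (R ∧ Q)) → (¬N ⊕ P)) → ¬M

R ∧ Q = T ∧ T = T
V ⊕ (R ∧ Q) = F ⊕ T = T
¬N = ¬T = F
¬N ⊕ P = F ⊕ T = T
(V ⊕ (R ∧ Q)) → (¬N ⊕ P) = T → T = T
¬M = ¬T = F
((V ⊕ (R ∧ Q)) → (¬N ⊕ P)) → ¬M = T → F = F
So #3 is false.

Count: 1.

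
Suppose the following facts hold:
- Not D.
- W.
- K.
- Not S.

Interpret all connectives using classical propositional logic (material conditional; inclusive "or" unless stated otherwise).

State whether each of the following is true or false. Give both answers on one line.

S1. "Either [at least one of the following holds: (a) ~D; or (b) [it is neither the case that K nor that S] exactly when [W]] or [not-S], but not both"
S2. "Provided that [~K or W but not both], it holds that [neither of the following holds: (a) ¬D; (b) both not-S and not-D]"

S1: Parsed as (¬D ∨ ((K ↓ S) ↔ W)) ⊕ ¬S

¬D = ¬F = T
K ↓ S = T ↓ F = F
(K ↓ S) ↔ W = F ↔ T = F
¬D ∨ ((K ↓ S) ↔ W) = T ∨ F = T
¬S = ¬F = T
(¬D ∨ ((K ↓ S) ↔ W)) ⊕ ¬S = T ⊕ T = F
Thus S1 is false.

S2: This is (¬K ⊕ W) → (¬D ↓ (¬S ∧ ¬D)).

¬K = ¬T = F
¬K ⊕ W = F ⊕ T = T
¬D = ¬F = T
¬S = ¬F = T
¬D = ¬F = T
¬S ∧ ¬D = T ∧ T = T
¬D ↓ (¬S ∧ ¬D) = T ↓ T = F
(¬K ⊕ W) → (¬D ↓ (¬S ∧ ¬D)) = T → F = F
So S2 is false.

S1 F; S2 F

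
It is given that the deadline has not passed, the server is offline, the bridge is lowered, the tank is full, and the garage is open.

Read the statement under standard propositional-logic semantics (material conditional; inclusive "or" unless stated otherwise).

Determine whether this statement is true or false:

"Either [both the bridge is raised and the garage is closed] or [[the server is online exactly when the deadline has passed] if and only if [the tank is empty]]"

Let R = "the bridge is raised" (False), U = "the garage is closed" (False), Q = "the server is online" (False), P = "the deadline has passed" (False), S = "the tank is full" (True).
In symbols: (R and U) or ((Q iff P) iff not S)

R and U = False and False = False
Q iff P = False iff False = True
not S = not True = False
(Q iff P) iff not S = True iff False = False
(R and U) or ((Q iff P) iff not S) = False or False = False

The statement is false.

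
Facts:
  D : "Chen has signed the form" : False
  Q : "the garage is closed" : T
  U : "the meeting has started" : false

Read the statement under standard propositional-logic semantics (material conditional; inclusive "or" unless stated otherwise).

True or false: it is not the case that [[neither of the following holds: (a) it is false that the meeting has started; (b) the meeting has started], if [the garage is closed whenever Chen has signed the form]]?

True.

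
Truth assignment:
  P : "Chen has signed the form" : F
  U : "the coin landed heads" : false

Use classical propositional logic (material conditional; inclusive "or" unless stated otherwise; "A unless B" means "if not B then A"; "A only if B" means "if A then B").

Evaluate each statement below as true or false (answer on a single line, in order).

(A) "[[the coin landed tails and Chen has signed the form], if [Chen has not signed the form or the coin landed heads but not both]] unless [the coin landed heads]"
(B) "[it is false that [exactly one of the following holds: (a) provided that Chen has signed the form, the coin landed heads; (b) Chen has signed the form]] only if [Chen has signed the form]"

(A) F, (B) T

(A): This is ((not P xor U) -> (not U and P)) or U.

not P = not False = True
not P xor U = True xor False = True
not U = not False = True
not U and P = True and False = False
(not P xor U) -> (not U and P) = True -> False = False
((not P xor U) -> (not U and P)) or U = False or False = False
Hence (A) is false.

(B): This is not ((P -> U) xor P) -> P.

P -> U = False -> False = True
(P -> U) xor P = True xor False = True
not ((P -> U) xor P) = not True = False
not ((P -> U) xor P) -> P = False -> False = True
So (B) is true.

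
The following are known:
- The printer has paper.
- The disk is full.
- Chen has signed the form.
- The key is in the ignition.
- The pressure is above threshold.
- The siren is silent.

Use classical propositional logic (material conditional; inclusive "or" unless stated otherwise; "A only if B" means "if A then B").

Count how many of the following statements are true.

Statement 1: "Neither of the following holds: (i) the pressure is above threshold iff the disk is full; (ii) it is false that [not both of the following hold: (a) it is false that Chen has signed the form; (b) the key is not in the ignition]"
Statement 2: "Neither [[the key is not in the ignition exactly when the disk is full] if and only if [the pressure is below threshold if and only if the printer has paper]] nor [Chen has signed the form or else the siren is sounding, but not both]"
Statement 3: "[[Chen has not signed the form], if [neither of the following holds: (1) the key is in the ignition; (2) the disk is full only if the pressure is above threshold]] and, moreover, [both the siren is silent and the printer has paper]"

Let D = "the pressure is above threshold" (True), P = "the disk is full" (True), Q = "Chen has signed the form" (True), V = "the key is in the ignition" (True), L = "the printer has paper" (True), M = "the siren is sounding" (False).

Statement 1: Formalization: (D iff P) nor not (not Q nand not V)

D iff P = True iff True = True
not Q = not True = False
not V = not True = False
not Q nand not V = False nand False = True
not (not Q nand not V) = not True = False
(D iff P) nor not (not Q nand not V) = True nor False = False
Thus Statement 1 is false.

Statement 2: Formalization: ((not V iff P) iff (not D iff L)) nor (Q xor M)

not V = not True = False
not V iff P = False iff True = False
not D = not True = False
not D iff L = False iff True = False
(not V iff P) iff (not D iff L) = False iff False = True
Q xor M = True xor False = True
((not V iff P) iff (not D iff L)) nor (Q xor M) = True nor True = False
Thus Statement 2 is false.

Statement 3: Formalization: ((V nor (P -> D)) -> not Q) and (not M and L)

P -> D = True -> True = True
V nor (P -> D) = True nor True = False
not Q = not True = False
(V nor (P -> D)) -> not Q = False -> False = True
not M = not False = True
not M and L = True and True = True
((V nor (P -> D)) -> not Q) and (not M and L) = True and True = True
So Statement 3 is true.

True statements: 1 (Statement 3).

1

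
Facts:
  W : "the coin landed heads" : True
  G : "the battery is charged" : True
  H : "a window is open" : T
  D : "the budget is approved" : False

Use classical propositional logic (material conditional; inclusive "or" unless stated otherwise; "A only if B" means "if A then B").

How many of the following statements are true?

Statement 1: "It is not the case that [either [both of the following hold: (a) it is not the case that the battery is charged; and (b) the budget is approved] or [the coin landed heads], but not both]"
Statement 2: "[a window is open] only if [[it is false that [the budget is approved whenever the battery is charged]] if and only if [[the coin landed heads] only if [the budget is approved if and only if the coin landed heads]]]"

0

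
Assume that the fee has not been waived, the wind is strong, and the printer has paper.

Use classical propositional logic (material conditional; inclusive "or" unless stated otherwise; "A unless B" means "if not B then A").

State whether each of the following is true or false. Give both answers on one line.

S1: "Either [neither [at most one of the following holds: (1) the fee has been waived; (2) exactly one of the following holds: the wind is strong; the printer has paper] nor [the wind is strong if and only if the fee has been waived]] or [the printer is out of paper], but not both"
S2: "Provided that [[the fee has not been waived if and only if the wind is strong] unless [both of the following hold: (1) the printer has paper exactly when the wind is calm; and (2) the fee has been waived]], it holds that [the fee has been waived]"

S1 F, S2 F

Let P = "the fee has been waived" (F), Q = "the wind is strong" (T), R = "the printer has paper" (T).

S1: Formalization: ((P nand (Q xor R)) nor (Q <-> P)) xor ~R

Q xor R = T xor T = F
P nand (Q xor R) = F nand F = T
Q <-> P = T <-> F = F
(P nand (Q xor R)) nor (Q <-> P) = T nor F = F
~R = ~T = F
((P nand (Q xor R)) nor (Q <-> P)) xor ~R = F xor F = F
Hence S1 is false.

S2: In symbols: ((~P <-> Q) | ((R <-> ~Q) & P)) -> P

~P = ~F = T
~P <-> Q = T <-> T = T
~Q = ~T = F
R <-> ~Q = T <-> F = F
(R <-> ~Q) & P = F & F = F
(~P <-> Q) | ((R <-> ~Q) & P) = T | F = T
((~P <-> Q) | ((R <-> ~Q) & P)) -> P = T -> F = F
So S2 is false.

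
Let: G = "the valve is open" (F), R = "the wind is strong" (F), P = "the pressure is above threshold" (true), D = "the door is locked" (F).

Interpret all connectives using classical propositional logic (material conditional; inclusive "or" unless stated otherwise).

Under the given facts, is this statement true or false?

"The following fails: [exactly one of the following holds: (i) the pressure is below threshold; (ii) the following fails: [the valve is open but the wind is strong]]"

False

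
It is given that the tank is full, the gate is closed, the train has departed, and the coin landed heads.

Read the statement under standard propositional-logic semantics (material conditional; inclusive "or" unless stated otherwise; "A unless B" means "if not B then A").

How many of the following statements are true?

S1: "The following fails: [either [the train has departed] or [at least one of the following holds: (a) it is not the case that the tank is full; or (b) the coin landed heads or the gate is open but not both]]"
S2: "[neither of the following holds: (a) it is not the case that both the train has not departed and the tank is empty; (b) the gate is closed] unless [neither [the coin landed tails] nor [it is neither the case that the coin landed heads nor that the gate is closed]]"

Let S = "the train has departed" (T), V = "the tank is full" (T), Q = "the coin landed heads" (T), W = "the gate is open" (F).

S1: Parsed as ~(S | (~V | (Q xor W)))

~V = ~T = F
Q xor W = T xor F = T
~V | (Q xor W) = F | T = T
S | (~V | (Q xor W)) = T | T = T
~(S | (~V | (Q xor W))) = ~T = F
So S1 is false.

S2: In symbols: ((~S nand ~V) nor ~W) | (~Q nor (Q nor ~W))

~S = ~T = F
~V = ~T = F
~S nand ~V = F nand F = T
~W = ~F = T
(~S nand ~V) nor ~W = T nor T = F
~Q = ~T = F
~W = ~F = T
Q nor ~W = T nor T = F
~Q nor (Q nor ~W) = F nor F = T
((~S nand ~V) nor ~W) | (~Q nor (Q nor ~W)) = F | T = T
Hence S2 is true.

Count: 1.

1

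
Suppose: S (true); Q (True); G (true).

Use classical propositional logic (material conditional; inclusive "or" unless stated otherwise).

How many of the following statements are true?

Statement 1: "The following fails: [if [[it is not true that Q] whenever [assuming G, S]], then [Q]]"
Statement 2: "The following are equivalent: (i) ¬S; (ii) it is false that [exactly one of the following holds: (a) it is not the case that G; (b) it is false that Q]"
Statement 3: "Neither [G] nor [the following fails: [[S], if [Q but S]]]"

0

Statement 1: This is ~(((G -> S) -> ~Q) -> Q).

G -> S = T -> T = T
~Q = ~T = F
(G -> S) -> ~Q = T -> F = F
((G -> S) -> ~Q) -> Q = F -> T = T
~(((G -> S) -> ~Q) -> Q) = ~T = F
Hence Statement 1 is false.

Statement 2: In symbols: ~S <-> ~(~G xor ~Q)

~S = ~T = F
~G = ~T = F
~Q = ~T = F
~G xor ~Q = F xor F = F
~(~G xor ~Q) = ~F = T
~S <-> ~(~G xor ~Q) = F <-> T = F
Hence Statement 2 is false.

Statement 3: This is G nor ~((Q & S) -> S).

Q & S = T & T = T
(Q & S) -> S = T -> T = T
~((Q & S) -> S) = ~T = F
G nor ~((Q & S) -> S) = T nor F = F
Thus Statement 3 is false.

0 of the 3 statements are true (none).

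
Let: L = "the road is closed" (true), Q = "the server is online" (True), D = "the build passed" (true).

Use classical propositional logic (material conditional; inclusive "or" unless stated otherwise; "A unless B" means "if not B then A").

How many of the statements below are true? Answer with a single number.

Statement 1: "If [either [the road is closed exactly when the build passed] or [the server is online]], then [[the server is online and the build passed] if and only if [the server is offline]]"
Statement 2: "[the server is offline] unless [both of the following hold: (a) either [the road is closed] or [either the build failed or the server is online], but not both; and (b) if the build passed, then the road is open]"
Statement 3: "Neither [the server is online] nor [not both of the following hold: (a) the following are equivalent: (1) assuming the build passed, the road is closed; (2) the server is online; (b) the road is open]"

0

Statement 1: This is ((L ↔ D) ∨ Q) → ((Q ∧ D) ↔ ¬Q).

L ↔ D = T ↔ T = T
(L ↔ D) ∨ Q = T ∨ T = T
Q ∧ D = T ∧ T = T
¬Q = ¬T = F
(Q ∧ D) ↔ ¬Q = T ↔ F = F
((L ↔ D) ∨ Q) → ((Q ∧ D) ↔ ¬Q) = T → F = F
Thus Statement 1 is false.

Statement 2: Parsed as ¬Q ∨ ((L ⊕ (¬D ∨ Q)) ∧ (D → ¬L))

¬Q = ¬T = F
¬D = ¬T = F
¬D ∨ Q = F ∨ T = T
L ⊕ (¬D ∨ Q) = T ⊕ T = F
¬L = ¬T = F
D → ¬L = T → F = F
(L ⊕ (¬D ∨ Q)) ∧ (D → ¬L) = F ∧ F = F
¬Q ∨ ((L ⊕ (¬D ∨ Q)) ∧ (D → ¬L)) = F ∨ F = F
Hence Statement 2 is false.

Statement 3: Formalization: Q ↓ (((D → L) ↔ Q) ↑ ¬L)

D → L = T → T = T
(D → L) ↔ Q = T ↔ T = T
¬L = ¬T = F
((D → L) ↔ Q) ↑ ¬L = T ↑ F = T
Q ↓ (((D → L) ↔ Q) ↑ ¬L) = T ↓ T = F
Hence Statement 3 is false.

0 of the 3 statements are true (none).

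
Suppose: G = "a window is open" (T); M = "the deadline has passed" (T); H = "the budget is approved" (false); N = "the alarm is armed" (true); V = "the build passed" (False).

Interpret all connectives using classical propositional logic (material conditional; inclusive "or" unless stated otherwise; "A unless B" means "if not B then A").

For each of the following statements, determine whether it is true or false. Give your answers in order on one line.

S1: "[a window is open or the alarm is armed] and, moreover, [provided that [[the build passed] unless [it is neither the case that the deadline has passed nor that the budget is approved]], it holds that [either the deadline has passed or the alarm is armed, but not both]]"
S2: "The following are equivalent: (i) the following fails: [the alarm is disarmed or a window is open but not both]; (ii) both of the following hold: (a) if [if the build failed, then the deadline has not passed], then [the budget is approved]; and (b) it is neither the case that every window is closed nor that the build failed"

S1: This is (G ∨ N) ∧ ((V ∨ (M ↓ H)) → (M ⊕ N)).

G ∨ N = T ∨ T = T
M ↓ H = T ↓ F = F
V ∨ (M ↓ H) = F ∨ F = F
M ⊕ N = T ⊕ T = F
(V ∨ (M ↓ H)) → (M ⊕ N) = F → F = T
(G ∨ N) ∧ ((V ∨ (M ↓ H)) → (M ⊕ N)) = T ∧ T = T
Hence S1 is true.

S2: Formalization: ¬(¬N ⊕ G) ↔ (((¬V → ¬M) → H) ∧ (¬G ↓ ¬V))

¬N = ¬T = F
¬N ⊕ G = F ⊕ T = T
¬(¬N ⊕ G) = ¬T = F
¬V = ¬F = T
¬M = ¬T = F
¬V → ¬M = T → F = F
(¬V → ¬M) → H = F → F = T
¬G = ¬T = F
¬V = ¬F = T
¬G ↓ ¬V = F ↓ T = F
((¬V → ¬M) → H) ∧ (¬G ↓ ¬V) = T ∧ F = F
¬(¬N ⊕ G) ↔ (((¬V → ¬M) → H) ∧ (¬G ↓ ¬V)) = F ↔ F = T
Thus S2 is true.

S1 True / S2 True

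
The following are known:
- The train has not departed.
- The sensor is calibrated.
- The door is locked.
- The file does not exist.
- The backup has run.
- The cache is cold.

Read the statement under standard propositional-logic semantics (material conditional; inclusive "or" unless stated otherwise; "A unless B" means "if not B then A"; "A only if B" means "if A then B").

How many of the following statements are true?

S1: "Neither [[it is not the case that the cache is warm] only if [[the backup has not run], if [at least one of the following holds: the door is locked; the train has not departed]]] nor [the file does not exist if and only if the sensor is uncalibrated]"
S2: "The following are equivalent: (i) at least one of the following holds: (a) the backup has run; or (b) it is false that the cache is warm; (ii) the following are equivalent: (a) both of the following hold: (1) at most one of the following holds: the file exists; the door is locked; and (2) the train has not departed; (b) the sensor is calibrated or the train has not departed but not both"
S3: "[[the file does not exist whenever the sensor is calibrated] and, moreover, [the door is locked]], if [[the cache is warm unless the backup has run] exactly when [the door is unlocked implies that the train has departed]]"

2

Let N = "the cache is warm" (False), D = "the door is locked" (True), V = "the train has departed" (False), M = "the backup has run" (True), G = "the file exists" (False), K = "the sensor is calibrated" (True).

S1: Parsed as (not N -> ((D or not V) -> not M)) nor (not G iff not K)

not N = not False = True
not V = not False = True
D or not V = True or True = True
not M = not True = False
(D or not V) -> not M = True -> False = False
not N -> ((D or not V) -> not M) = True -> False = False
not G = not False = True
not K = not True = False
not G iff not K = True iff False = False
(not N -> ((D or not V) -> not M)) nor (not G iff not K) = False nor False = True
Hence S1 is true.

S2: In symbols: (M or not N) iff (((G nand D) and not V) iff (K xor not V))

not N = not False = True
M or not N = True or True = True
G nand D = False nand True = True
not V = not False = True
(G nand D) and not V = True and True = True
not V = not False = True
K xor not V = True xor True = False
((G nand D) and not V) iff (K xor not V) = True iff False = False
(M or not N) iff (((G nand D) and not V) iff (K xor not V)) = True iff False = False
Hence S2 is false.

S3: This is ((N or M) iff (not D -> V)) -> ((K -> not G) and D).

N or M = False or True = True
not D = not True = False
not D -> V = False -> False = True
(N or M) iff (not D -> V) = True iff True = True
not G = not False = True
K -> not G = True -> True = True
(K -> not G) and D = True and True = True
((N or M) iff (not D -> V)) -> ((K -> not G) and D) = True -> True = True
So S3 is true.

Count: 2.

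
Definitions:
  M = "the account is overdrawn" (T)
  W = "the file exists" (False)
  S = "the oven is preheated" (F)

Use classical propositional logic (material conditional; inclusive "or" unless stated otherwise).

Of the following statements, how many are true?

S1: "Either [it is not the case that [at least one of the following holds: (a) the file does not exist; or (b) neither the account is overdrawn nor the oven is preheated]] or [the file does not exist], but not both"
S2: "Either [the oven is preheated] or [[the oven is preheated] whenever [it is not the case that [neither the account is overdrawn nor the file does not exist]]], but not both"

1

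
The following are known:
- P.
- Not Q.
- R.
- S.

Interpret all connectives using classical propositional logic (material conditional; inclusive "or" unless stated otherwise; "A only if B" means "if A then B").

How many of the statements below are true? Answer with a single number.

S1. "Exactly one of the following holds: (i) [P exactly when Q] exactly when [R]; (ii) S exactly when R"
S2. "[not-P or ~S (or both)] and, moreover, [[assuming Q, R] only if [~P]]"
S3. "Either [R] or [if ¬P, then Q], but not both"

S1: Formalization: ((P <-> Q) <-> R) xor (S <-> R)

P <-> Q = T <-> F = F
(P <-> Q) <-> R = F <-> T = F
S <-> R = T <-> T = T
((P <-> Q) <-> R) xor (S <-> R) = F xor T = T
Thus S1 is true.

S2: In symbols: (~P | ~S) & ((Q -> R) -> ~P)

~P = ~T = F
~S = ~T = F
~P | ~S = F | F = F
Q -> R = F -> T = T
~P = ~T = F
(Q -> R) -> ~P = T -> F = F
(~P | ~S) & ((Q -> R) -> ~P) = F & F = F
Hence S2 is false.

S3: Formalization: R xor (~P -> Q)

~P = ~T = F
~P -> Q = F -> F = T
R xor (~P -> Q) = T xor T = F
Hence S3 is false.

Count: 1.

1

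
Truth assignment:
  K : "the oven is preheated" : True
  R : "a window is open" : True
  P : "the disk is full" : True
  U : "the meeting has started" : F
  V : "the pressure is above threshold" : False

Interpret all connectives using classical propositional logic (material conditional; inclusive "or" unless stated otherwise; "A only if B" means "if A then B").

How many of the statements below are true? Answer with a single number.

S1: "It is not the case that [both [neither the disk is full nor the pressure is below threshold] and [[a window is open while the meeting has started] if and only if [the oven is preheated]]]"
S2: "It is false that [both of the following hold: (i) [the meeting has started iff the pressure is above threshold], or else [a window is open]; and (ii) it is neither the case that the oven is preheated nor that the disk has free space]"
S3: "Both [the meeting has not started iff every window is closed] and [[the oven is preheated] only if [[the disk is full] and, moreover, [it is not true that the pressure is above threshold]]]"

S1: This is ¬((P ↓ ¬V) ∧ ((R ∧ U) ↔ K)).

¬V = ¬F = T
P ↓ ¬V = T ↓ T = F
R ∧ U = T ∧ F = F
(R ∧ U) ↔ K = F ↔ T = F
(P ↓ ¬V) ∧ ((R ∧ U) ↔ K) = F ∧ F = F
¬((P ↓ ¬V) ∧ ((R ∧ U) ↔ K)) = ¬F = T
Thus S1 is true.

S2: This is ¬(((U ↔ V) ∨ R) ∧ (K ↓ ¬P)).

U ↔ V = F ↔ F = T
(U ↔ V) ∨ R = T ∨ T = T
¬P = ¬T = F
K ↓ ¬P = T ↓ F = F
((U ↔ V) ∨ R) ∧ (K ↓ ¬P) = T ∧ F = F
¬(((U ↔ V) ∨ R) ∧ (K ↓ ¬P)) = ¬F = T
Hence S2 is true.

S3: In symbols: (¬U ↔ ¬R) ∧ (K → (P ∧ ¬V))

¬U = ¬F = T
¬R = ¬T = F
¬U ↔ ¬R = T ↔ F = F
¬V = ¬F = T
P ∧ ¬V = T ∧ T = T
K → (P ∧ ¬V) = T → T = T
(¬U ↔ ¬R) ∧ (K → (P ∧ ¬V)) = F ∧ T = F
So S3 is false.

2 of the 3 statements are true (S1, S2).

2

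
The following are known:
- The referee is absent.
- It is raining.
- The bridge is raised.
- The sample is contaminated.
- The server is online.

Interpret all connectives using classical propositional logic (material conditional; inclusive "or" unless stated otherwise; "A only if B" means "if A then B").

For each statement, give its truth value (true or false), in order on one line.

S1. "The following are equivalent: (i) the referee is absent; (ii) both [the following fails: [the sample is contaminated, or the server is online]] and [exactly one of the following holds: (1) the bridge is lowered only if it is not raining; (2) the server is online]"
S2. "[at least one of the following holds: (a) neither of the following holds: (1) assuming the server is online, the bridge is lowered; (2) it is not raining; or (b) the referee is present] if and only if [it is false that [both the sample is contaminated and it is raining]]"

Let H = "the referee is present" (False), K = "the sample is contaminated" (True), S = "the server is online" (True), D = "the bridge is raised" (True), U = "it is raining" (True).

S1: Parsed as not H iff (not (K or S) and ((not D -> not U) xor S))

not H = not False = True
K or S = True or True = True
not (K or S) = not True = False
not D = not True = False
not U = not True = False
not D -> not U = False -> False = True
(not D -> not U) xor S = True xor True = False
not (K or S) and ((not D -> not U) xor S) = False and False = False
not H iff (not (K or S) and ((not D -> not U) xor S)) = True iff False = False
Thus S1 is false.

S2: In symbols: (((S -> not D) nor not U) or H) iff not (K and U)

not D = not True = False
S -> not D = True -> False = False
not U = not True = False
(S -> not D) nor not U = False nor False = True
((S -> not D) nor not U) or H = True or False = True
K and U = True and True = True
not (K and U) = not True = False
(((S -> not D) nor not U) or H) iff not (K and U) = True iff False = False
Hence S2 is false.

S1 false / S2 false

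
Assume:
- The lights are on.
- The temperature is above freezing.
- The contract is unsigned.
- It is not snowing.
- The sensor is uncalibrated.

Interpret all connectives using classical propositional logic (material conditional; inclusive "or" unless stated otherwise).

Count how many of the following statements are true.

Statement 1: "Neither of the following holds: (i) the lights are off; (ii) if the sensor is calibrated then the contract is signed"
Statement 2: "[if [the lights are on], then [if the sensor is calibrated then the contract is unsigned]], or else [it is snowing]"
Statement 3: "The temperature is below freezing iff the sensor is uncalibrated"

Let H = "the lights are on" (T), M = "the sensor is calibrated" (F), S = "the contract is signed" (F), R = "it is snowing" (F), Q = "the temperature is below freezing" (F).

Statement 1: Formalization: ~H nor (M -> S)

~H = ~T = F
M -> S = F -> F = T
~H nor (M -> S) = F nor T = F
Hence Statement 1 is false.

Statement 2: Parsed as (H -> (M -> ~S)) | R

~S = ~F = T
M -> ~S = F -> T = T
H -> (M -> ~S) = T -> T = T
(H -> (M -> ~S)) | R = T | F = T
Hence Statement 2 is true.

Statement 3: Parsed as Q <-> ~M

~M = ~F = T
Q <-> ~M = F <-> T = F
So Statement 3 is false.

1 of the 3 statements is true (Statement 2).

1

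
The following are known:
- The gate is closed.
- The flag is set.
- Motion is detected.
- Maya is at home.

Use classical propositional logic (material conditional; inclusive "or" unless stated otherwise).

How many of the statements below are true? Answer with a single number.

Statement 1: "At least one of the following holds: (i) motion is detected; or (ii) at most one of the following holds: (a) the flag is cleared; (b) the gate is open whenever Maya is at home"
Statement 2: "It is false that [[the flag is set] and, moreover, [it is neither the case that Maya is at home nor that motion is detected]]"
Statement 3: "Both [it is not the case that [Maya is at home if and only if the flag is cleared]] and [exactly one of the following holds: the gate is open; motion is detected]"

3

Let G = "motion is detected" (True), H = "the flag is set" (True), R = "Maya is at home" (True), L = "the gate is open" (False).

Statement 1: In symbols: G or (not H nand (R -> L))

not H = not True = False
R -> L = True -> False = False
not H nand (R -> L) = False nand False = True
G or (not H nand (R -> L)) = True or True = True
So Statement 1 is true.

Statement 2: Parsed as not (H and (R nor G))

R nor G = True nor True = False
H and (R nor G) = True and False = False
not (H and (R nor G)) = not False = True
So Statement 2 is true.

Statement 3: This is not (R iff not H) and (L xor G).

not H = not True = False
R iff not H = True iff False = False
not (R iff not H) = not False = True
L xor G = False xor True = True
not (R iff not H) and (L xor G) = True and True = True
So Statement 3 is true.

Count: 3.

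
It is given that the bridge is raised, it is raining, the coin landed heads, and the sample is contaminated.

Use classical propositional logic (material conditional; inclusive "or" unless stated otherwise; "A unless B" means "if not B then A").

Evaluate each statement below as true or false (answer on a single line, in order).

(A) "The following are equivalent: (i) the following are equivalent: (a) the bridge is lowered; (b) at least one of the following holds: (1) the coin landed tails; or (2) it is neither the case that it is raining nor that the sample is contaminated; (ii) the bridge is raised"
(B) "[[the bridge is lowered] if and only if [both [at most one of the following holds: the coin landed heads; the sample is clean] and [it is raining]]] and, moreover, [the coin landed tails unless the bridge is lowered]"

(A) T / (B) F

Let N = "the bridge is raised" (T), W = "the coin landed heads" (T), S = "it is raining" (T), Q = "the sample is contaminated" (T).

(A): Formalization: (~N <-> (~W | (S nor Q))) <-> N

~N = ~T = F
~W = ~T = F
S nor Q = T nor T = F
~W | (S nor Q) = F | F = F
~N <-> (~W | (S nor Q)) = F <-> F = T
(~N <-> (~W | (S nor Q))) <-> N = T <-> T = T
Thus (A) is true.

(B): Formalization: (~N <-> ((W nand ~Q) & S)) & (~W | ~N)

~N = ~T = F
~Q = ~T = F
W nand ~Q = T nand F = T
(W nand ~Q) & S = T & T = T
~N <-> ((W nand ~Q) & S) = F <-> T = F
~W = ~T = F
~N = ~T = F
~W | ~N = F | F = F
(~N <-> ((W nand ~Q) & S)) & (~W | ~N) = F & F = F
So (B) is false.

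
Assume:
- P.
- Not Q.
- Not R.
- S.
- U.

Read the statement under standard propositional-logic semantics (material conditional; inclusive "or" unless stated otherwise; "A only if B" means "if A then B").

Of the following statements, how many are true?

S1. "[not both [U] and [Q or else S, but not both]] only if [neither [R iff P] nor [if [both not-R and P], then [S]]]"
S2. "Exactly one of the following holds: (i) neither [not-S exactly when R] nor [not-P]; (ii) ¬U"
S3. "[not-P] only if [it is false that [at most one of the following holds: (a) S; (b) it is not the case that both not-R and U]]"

S1: Formalization: (U ↑ (Q ⊕ S)) → ((R ↔ P) ↓ ((¬R ∧ P) → S))

Q ⊕ S = F ⊕ T = T
U ↑ (Q ⊕ S) = T ↑ T = F
R ↔ P = F ↔ T = F
¬R = ¬F = T
¬R ∧ P = T ∧ T = T
(¬R ∧ P) → S = T → T = T
(R ↔ P) ↓ ((¬R ∧ P) → S) = F ↓ T = F
(U ↑ (Q ⊕ S)) → ((R ↔ P) ↓ ((¬R ∧ P) → S)) = F → F = T
So S1 is true.

S2: Formalization: ((¬S ↔ R) ↓ ¬P) ⊕ ¬U

¬S = ¬T = F
¬S ↔ R = F ↔ F = T
¬P = ¬T = F
(¬S ↔ R) ↓ ¬P = T ↓ F = F
¬U = ¬T = F
((¬S ↔ R) ↓ ¬P) ⊕ ¬U = F ⊕ F = F
Hence S2 is false.

S3: This is ¬P → ¬(S ↑ (¬R ↑ U)).

¬P = ¬T = F
¬R = ¬F = T
¬R ↑ U = T ↑ T = F
S ↑ (¬R ↑ U) = T ↑ F = T
¬(S ↑ (¬R ↑ U)) = ¬T = F
¬P → ¬(S ↑ (¬R ↑ U)) = F → F = T
So S3 is true.

True statements: 2 (S1, S3).

2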